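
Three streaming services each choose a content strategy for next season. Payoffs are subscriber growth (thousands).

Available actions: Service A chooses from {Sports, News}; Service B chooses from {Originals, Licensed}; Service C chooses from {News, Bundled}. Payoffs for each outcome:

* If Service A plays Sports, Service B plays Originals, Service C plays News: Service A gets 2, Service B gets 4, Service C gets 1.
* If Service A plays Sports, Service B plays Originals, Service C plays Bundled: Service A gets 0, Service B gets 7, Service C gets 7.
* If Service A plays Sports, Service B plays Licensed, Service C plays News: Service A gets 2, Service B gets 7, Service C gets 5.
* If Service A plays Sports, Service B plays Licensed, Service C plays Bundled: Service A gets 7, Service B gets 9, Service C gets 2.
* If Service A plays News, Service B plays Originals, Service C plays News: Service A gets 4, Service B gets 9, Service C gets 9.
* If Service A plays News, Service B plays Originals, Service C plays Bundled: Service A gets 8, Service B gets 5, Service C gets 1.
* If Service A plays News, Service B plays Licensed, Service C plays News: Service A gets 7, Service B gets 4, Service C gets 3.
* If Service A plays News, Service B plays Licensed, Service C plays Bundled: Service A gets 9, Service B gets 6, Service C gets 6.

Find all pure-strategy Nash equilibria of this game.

Service A against (Originals, News): payoffs 2, 4 → best response News.
Service A against (Originals, Bundled): payoffs 0, 8 → best response News.
Service A against (Licensed, News): payoffs 2, 7 → best response News.
Service A against (Licensed, Bundled): payoffs 7, 9 → best response News.
Service B against (Sports, News): payoffs 4, 7 → best response Licensed.
Service B against (Sports, Bundled): payoffs 7, 9 → best response Licensed.
Service B against (News, News): payoffs 9, 4 → best response Originals.
Service B against (News, Bundled): payoffs 5, 6 → best response Licensed.
Service C against (Sports, Originals): payoffs 1, 7 → best response Bundled.
Service C against (Sports, Licensed): payoffs 5, 2 → best response News.
Service C against (News, Originals): payoffs 9, 1 → best response News.
Service C against (News, Licensed): payoffs 3, 6 → best response Bundled.
Mutual best responses: (News, Originals, News); (News, Licensed, Bundled).

Pure-strategy Nash equilibria: (News, Originals, News) and (News, Licensed, Bundled)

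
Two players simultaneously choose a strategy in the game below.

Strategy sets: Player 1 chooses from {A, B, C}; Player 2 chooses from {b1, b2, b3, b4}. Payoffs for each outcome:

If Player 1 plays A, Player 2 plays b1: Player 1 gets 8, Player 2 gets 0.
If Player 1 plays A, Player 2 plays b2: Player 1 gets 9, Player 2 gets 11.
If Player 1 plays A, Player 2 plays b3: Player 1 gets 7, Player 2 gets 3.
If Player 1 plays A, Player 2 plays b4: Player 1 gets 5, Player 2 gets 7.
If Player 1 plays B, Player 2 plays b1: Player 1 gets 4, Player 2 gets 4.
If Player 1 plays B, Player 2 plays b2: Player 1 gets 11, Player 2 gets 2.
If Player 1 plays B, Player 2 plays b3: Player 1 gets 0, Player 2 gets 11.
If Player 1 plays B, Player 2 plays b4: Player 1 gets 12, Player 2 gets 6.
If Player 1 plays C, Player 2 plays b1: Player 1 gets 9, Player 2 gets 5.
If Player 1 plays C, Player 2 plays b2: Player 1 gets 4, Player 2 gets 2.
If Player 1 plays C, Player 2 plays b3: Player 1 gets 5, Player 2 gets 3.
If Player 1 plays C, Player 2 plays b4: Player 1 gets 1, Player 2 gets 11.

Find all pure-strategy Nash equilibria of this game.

(A, b1): Player 1 can switch to C (8 → 9). Not NE.
(A, b2): Player 1 can switch to B (9 → 11). Not NE.
(A, b3): Player 2 can switch to b2 (3 → 11). Not NE.
(A, b4): Player 1 can switch to B (5 → 12). Not NE.
(B, b1): Player 1 can switch to A (4 → 8). Not NE.
(B, b2): Player 2 can switch to b1 (2 → 4). Not NE.
(B, b3): Player 1 can switch to A (0 → 7). Not NE.
(B, b4): Player 2 can switch to b3 (6 → 11). Not NE.
(C, b1): Player 2 can switch to b4 (5 → 11). Not NE.
(C, b2): Player 1 can switch to A (4 → 9). Not NE.
(C, b3): Player 1 can switch to A (5 → 7). Not NE.
(C, b4): Player 1 can switch to A (1 → 5). Not NE.

No pure-strategy Nash equilibrium.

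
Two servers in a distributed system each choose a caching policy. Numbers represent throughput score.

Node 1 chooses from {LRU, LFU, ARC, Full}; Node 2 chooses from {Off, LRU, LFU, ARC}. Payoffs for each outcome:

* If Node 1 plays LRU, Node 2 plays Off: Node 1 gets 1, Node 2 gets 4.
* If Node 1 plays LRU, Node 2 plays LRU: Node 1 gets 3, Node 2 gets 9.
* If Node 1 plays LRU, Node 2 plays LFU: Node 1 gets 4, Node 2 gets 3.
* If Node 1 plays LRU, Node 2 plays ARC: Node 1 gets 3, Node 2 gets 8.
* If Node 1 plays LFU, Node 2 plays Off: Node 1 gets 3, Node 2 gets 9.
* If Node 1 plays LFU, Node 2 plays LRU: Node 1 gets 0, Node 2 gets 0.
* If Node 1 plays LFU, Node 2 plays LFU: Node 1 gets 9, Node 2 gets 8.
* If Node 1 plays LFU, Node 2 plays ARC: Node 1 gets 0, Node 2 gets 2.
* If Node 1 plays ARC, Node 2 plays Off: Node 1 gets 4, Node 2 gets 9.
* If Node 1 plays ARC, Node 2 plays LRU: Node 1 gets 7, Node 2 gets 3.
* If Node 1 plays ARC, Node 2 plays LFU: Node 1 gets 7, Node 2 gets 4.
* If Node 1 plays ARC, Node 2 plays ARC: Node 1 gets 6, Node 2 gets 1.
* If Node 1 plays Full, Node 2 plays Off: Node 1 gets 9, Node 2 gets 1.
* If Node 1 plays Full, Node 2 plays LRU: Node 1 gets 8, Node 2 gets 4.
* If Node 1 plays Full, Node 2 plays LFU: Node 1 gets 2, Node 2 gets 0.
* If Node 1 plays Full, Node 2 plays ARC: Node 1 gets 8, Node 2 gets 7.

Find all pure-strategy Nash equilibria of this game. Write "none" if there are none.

(Full, ARC)

For each player, find the best response to each opponent profile; mutual best responses are the pure NE.
Node 1 against Off: payoffs 1, 3, 4, 9 → best response Full.
Node 1 against LRU: payoffs 3, 0, 7, 8 → best response Full.
Node 1 against LFU: payoffs 4, 9, 7, 2 → best response LFU.
Node 1 against ARC: payoffs 3, 0, 6, 8 → best response Full.
Node 2 against LRU: payoffs 4, 9, 3, 8 → best response LRU.
Node 2 against LFU: payoffs 9, 0, 8, 2 → best response Off.
Node 2 against ARC: payoffs 9, 3, 4, 1 → best response Off.
Node 2 against Full: payoffs 1, 4, 0, 7 → best response ARC.
Mutual best responses: (Full, ARC).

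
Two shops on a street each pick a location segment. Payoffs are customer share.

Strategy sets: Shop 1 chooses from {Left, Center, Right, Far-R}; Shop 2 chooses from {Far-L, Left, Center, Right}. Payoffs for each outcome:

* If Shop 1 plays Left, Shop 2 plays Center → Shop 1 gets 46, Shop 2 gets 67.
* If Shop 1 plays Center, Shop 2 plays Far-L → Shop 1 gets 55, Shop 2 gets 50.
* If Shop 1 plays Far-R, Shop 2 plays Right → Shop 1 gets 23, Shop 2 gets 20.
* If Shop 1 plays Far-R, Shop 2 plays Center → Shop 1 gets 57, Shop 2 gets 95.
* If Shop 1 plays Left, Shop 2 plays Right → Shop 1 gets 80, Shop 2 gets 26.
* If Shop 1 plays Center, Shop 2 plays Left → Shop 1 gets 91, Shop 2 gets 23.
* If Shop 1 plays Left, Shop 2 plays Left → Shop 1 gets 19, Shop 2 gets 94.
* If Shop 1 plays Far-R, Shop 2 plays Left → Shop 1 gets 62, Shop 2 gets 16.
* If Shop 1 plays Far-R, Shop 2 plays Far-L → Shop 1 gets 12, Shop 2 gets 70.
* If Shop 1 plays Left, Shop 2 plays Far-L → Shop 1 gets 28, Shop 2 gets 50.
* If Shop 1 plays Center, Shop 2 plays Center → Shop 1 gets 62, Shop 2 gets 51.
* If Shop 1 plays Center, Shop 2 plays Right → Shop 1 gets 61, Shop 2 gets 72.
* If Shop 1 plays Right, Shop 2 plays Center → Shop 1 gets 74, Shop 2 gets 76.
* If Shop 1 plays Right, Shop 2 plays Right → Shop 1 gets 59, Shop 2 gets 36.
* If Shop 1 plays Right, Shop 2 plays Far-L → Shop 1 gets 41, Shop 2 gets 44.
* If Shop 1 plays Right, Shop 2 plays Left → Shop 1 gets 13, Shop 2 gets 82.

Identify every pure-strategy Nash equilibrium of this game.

(Left, Far-L): Shop 1 can switch to Center (28 → 55). Not NE.
(Left, Left): Shop 1 can switch to Center (19 → 91). Not NE.
(Left, Center): Shop 1 can switch to Center (46 → 62). Not NE.
(Left, Right): Shop 2 can switch to Far-L (26 → 50). Not NE.
(Center, Far-L): Shop 2 can switch to Center (50 → 51). Not NE.
(Center, Left): Shop 2 can switch to Far-L (23 → 50). Not NE.
(Center, Center): Shop 1 can switch to Right (62 → 74). Not NE.
(Center, Right): Shop 1 can switch to Left (61 → 80). Not NE.
(The remaining 8 profiles each have a profitable deviation by the same check.)

No pure-strategy Nash equilibrium.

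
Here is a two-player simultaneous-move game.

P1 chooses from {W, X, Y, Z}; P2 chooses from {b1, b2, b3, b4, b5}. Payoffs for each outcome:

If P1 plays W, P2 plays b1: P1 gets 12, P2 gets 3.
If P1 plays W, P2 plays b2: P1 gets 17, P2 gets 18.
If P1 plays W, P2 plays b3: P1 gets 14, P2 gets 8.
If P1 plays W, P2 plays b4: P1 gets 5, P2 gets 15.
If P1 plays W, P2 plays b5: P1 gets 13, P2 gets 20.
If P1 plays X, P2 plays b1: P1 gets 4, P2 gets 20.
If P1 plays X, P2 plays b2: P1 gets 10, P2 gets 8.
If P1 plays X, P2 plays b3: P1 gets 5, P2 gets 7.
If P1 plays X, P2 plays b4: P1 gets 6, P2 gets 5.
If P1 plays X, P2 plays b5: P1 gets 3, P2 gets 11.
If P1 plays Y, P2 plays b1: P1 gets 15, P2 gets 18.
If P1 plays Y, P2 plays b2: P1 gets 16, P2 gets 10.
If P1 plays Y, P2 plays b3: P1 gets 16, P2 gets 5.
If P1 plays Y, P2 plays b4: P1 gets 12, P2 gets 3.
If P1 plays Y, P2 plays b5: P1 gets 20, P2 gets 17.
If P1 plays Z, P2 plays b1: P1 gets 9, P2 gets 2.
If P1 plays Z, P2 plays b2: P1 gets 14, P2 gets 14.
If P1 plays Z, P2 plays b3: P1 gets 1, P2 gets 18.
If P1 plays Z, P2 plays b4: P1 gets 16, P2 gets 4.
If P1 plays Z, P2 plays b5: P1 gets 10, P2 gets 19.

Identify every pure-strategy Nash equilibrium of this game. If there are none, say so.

(Y, b1)

Mark each player's best response to every combination of opponents' strategies; a profile where every player is best-responding is a pure Nash equilibrium.
P1 against b1: payoffs 12, 4, 15, 9 → best response Y.
P1 against b2: payoffs 17, 10, 16, 14 → best response W.
P1 against b3: payoffs 14, 5, 16, 1 → best response Y.
P1 against b4: payoffs 5, 6, 12, 16 → best response Z.
P1 against b5: payoffs 13, 3, 20, 10 → best response Y.
P2 against W: payoffs 3, 18, 8, 15, 20 → best response b5.
P2 against X: payoffs 20, 8, 7, 5, 11 → best response b1.
P2 against Y: payoffs 18, 10, 5, 3, 17 → best response b1.
P2 against Z: payoffs 2, 14, 18, 4, 19 → best response b5.
Mutual best responses: (Y, b1).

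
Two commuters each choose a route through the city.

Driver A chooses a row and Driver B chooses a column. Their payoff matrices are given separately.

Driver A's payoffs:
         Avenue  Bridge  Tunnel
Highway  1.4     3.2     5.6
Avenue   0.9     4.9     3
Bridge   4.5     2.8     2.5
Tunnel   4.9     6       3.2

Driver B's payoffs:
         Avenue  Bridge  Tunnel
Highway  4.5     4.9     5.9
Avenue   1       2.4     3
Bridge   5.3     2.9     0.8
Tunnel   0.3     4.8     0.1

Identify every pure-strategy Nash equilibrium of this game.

(Highway, Avenue): Driver A can switch to Bridge (1.4 → 4.5). Not NE.
(Highway, Bridge): Driver A can switch to Avenue (3.2 → 4.9). Not NE.
(Highway, Tunnel): Driver A gets 5.6, best alternative 3.2; Driver B gets 5.9, best alternative 4.9. No profitable deviation — NE.
(Avenue, Avenue): Driver A can switch to Highway (0.9 → 1.4). Not NE.
(Avenue, Bridge): Driver A can switch to Tunnel (4.9 → 6). Not NE.
(Avenue, Tunnel): Driver A can switch to Highway (3 → 5.6). Not NE.
(Bridge, Avenue): Driver A can switch to Tunnel (4.5 → 4.9). Not NE.
(Bridge, Bridge): Driver A can switch to Highway (2.8 → 3.2). Not NE.
(Bridge, Tunnel): Driver A can switch to Highway (2.5 → 5.6). Not NE.
(Tunnel, Avenue): Driver B can switch to Bridge (0.3 → 4.8). Not NE.
(Tunnel, Bridge): Driver A gets 6, best alternative 4.9; Driver B gets 4.8, best alternative 0.3. No profitable deviation — NE.
(Tunnel, Tunnel): Driver A can switch to Highway (3.2 → 5.6). Not NE.

Pure-strategy Nash equilibria: (Highway, Tunnel); (Tunnel, Bridge)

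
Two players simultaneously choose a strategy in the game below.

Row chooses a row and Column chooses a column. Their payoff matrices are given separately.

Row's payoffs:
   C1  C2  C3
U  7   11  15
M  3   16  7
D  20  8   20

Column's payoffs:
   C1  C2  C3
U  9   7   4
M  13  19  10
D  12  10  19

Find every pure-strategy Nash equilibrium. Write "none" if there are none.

For each strategy profile, look for a profitable unilateral deviation.
(U, C1): Row can switch to D (7 → 20). Not NE.
(U, C2): Row can switch to M (11 → 16). Not NE.
(U, C3): Row can switch to D (15 → 20). Not NE.
(M, C1): Row can switch to U (3 → 7). Not NE.
(M, C2): Row gets 16, best alternative 11; Column gets 19, best alternative 13. No profitable deviation — NE.
(M, C3): Row can switch to U (7 → 15). Not NE.
(D, C1): Column can switch to C3 (12 → 19). Not NE.
(D, C2): Row can switch to U (8 → 11). Not NE.
(D, C3): Row gets 20, best alternative 15; Column gets 19, best alternative 12. No profitable deviation — NE.

Pure-strategy Nash equilibria: (M, C2) and (D, C3)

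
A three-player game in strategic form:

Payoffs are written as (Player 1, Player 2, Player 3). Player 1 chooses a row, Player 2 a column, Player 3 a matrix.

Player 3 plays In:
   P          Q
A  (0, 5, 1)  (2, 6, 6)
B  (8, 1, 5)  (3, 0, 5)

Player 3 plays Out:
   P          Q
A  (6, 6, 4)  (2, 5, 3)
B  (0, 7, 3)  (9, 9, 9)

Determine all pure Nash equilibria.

The pure Nash equilibria are (A, P, Out), (B, P, In), (B, Q, Out).

For each strategy profile, look for a profitable unilateral deviation.
(A, P, In): Player 1 can switch to B (0 → 8). Not NE.
(A, P, Out): Player 1 gets 6, best alternative 0; Player 2 gets 6, best alternative 5; Player 3 gets 4, best alternative 1. No profitable deviation — NE.
(A, Q, In): Player 1 can switch to B (2 → 3). Not NE.
(A, Q, Out): Player 1 can switch to B (2 → 9). Not NE.
(B, P, In): Player 1 gets 8, best alternative 0; Player 2 gets 1, best alternative 0; Player 3 gets 5, best alternative 3. No profitable deviation — NE.
(B, P, Out): Player 1 can switch to A (0 → 6). Not NE.
(B, Q, In): Player 2 can switch to P (0 → 1). Not NE.
(B, Q, Out): Player 1 gets 9, best alternative 2; Player 2 gets 9, best alternative 7; Player 3 gets 9, best alternative 5. No profitable deviation — NE.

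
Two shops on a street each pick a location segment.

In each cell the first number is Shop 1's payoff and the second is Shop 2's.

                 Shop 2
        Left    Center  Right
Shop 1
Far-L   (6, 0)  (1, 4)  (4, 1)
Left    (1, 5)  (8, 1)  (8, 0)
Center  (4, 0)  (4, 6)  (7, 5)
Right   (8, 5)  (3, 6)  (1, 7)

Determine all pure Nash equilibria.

none

(Far-L, Left): Shop 1 can switch to Right (6 → 8). Not NE.
(Far-L, Center): Shop 1 can switch to Left (1 → 8). Not NE.
(Far-L, Right): Shop 1 can switch to Left (4 → 8). Not NE.
(Left, Left): Shop 1 can switch to Far-L (1 → 6). Not NE.
(Left, Center): Shop 2 can switch to Left (1 → 5). Not NE.
(Left, Right): Shop 2 can switch to Left (0 → 5). Not NE.
(Center, Left): Shop 1 can switch to Far-L (4 → 6). Not NE.
(Center, Center): Shop 1 can switch to Left (4 → 8). Not NE.
(The remaining 4 profiles each have a profitable deviation by the same check.)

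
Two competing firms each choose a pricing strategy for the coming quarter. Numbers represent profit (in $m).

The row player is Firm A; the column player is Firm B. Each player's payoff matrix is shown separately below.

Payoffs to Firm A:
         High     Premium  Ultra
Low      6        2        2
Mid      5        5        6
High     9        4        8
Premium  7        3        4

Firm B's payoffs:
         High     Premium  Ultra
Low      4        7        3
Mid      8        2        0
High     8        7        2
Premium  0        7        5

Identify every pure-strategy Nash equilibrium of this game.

(Low, High): Firm A can switch to High (6 → 9). Not NE.
(Low, Premium): Firm A can switch to Mid (2 → 5). Not NE.
(Low, Ultra): Firm A can switch to Mid (2 → 6). Not NE.
(Mid, High): Firm A can switch to Low (5 → 6). Not NE.
(Mid, Premium): Firm B can switch to High (2 → 8). Not NE.
(Mid, Ultra): Firm A can switch to High (6 → 8). Not NE.
(High, High): Firm A gets 9, best alternative 7; Firm B gets 8, best alternative 7. No profitable deviation — NE.
(High, Premium): Firm A can switch to Mid (4 → 5). Not NE.
(High, Ultra): Firm B can switch to High (2 → 8). Not NE.
(The remaining 3 profiles each have a profitable deviation by the same check.)

The unique pure-strategy Nash equilibrium is (High, High).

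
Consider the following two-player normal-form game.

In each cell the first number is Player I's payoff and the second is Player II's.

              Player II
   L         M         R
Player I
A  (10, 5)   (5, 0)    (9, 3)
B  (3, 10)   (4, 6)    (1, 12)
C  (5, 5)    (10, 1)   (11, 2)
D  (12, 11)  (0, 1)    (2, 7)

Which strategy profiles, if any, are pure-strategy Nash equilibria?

The unique pure-strategy Nash equilibrium is (D, L).

Player I against L: payoffs 10, 3, 5, 12 → best response D.
Player I against M: payoffs 5, 4, 10, 0 → best response C.
Player I against R: payoffs 9, 1, 11, 2 → best response C.
Player II against A: payoffs 5, 0, 3 → best response L.
Player II against B: payoffs 10, 6, 12 → best response R.
Player II against C: payoffs 5, 1, 2 → best response L.
Player II against D: payoffs 11, 1, 7 → best response L.
Mutual best responses: (D, L).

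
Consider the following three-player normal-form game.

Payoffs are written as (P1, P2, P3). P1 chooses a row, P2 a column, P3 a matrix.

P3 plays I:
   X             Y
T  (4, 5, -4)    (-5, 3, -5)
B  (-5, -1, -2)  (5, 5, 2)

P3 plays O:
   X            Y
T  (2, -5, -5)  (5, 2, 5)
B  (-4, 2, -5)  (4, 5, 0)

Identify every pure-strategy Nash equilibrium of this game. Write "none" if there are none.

(T, X, I): P1 gets 4, best alternative -5; P2 gets 5, best alternative 3; P3 gets -4, best alternative -5. No profitable deviation — NE.
(T, X, O): P2 can switch to Y (-5 → 2). Not NE.
(T, Y, I): P1 can switch to B (-5 → 5). Not NE.
(T, Y, O): P1 gets 5, best alternative 4; P2 gets 2, best alternative -5; P3 gets 5, best alternative -5. No profitable deviation — NE.
(B, X, I): P1 can switch to T (-5 → 4). Not NE.
(B, X, O): P1 can switch to T (-4 → 2). Not NE.
(B, Y, I): P1 gets 5, best alternative -5; P2 gets 5, best alternative -1; P3 gets 2, best alternative 0. No profitable deviation — NE.
(B, Y, O): P1 can switch to T (4 → 5). Not NE.

(T, X, I) and (T, Y, O) and (B, Y, I)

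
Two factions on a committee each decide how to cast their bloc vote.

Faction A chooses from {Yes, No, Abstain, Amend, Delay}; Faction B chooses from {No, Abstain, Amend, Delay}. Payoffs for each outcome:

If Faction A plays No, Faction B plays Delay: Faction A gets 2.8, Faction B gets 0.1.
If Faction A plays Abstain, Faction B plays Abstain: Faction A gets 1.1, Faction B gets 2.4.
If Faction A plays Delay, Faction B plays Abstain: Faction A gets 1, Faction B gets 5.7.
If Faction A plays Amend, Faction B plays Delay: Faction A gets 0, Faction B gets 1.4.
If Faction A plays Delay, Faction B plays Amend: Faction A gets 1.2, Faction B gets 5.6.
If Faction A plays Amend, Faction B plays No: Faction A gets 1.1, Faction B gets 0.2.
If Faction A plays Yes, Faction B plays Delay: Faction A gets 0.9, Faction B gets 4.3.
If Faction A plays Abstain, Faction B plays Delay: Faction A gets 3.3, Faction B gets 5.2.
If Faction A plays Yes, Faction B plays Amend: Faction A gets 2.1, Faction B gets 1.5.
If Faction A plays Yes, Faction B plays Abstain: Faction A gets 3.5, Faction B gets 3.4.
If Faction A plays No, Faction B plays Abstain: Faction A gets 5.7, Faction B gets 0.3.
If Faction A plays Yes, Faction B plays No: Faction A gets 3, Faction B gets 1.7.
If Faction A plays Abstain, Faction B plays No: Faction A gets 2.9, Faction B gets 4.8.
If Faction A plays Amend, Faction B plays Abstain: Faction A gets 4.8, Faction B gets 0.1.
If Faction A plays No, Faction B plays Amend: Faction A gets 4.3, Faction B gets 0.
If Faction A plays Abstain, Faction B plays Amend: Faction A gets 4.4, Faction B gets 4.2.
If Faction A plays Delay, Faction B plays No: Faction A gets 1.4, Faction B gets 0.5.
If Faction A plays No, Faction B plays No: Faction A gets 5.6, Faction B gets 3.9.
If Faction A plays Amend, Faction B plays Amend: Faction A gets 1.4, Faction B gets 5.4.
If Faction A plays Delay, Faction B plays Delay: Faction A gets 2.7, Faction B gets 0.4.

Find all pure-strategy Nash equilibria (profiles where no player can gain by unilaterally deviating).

(No, No) and (Abstain, Delay)

Mark each player's best response to every combination of opponents' strategies; a profile where every player is best-responding is a pure Nash equilibrium.
Faction A against No: payoffs 3, 5.6, 2.9, 1.1, 1.4 → best response No.
Faction A against Abstain: payoffs 3.5, 5.7, 1.1, 4.8, 1 → best response No.
Faction A against Amend: payoffs 2.1, 4.3, 4.4, 1.4, 1.2 → best response Abstain.
Faction A against Delay: payoffs 0.9, 2.8, 3.3, 0, 2.7 → best response Abstain.
Faction B against Yes: payoffs 1.7, 3.4, 1.5, 4.3 → best response Delay.
Faction B against No: payoffs 3.9, 0.3, 0, 0.1 → best response No.
Faction B against Abstain: payoffs 4.8, 2.4, 4.2, 5.2 → best response Delay.
Faction B against Amend: payoffs 0.2, 0.1, 5.4, 1.4 → best response Amend.
Faction B against Delay: payoffs 0.5, 5.7, 5.6, 0.4 → best response Abstain.
Mutual best responses: (No, No); (Abstain, Delay).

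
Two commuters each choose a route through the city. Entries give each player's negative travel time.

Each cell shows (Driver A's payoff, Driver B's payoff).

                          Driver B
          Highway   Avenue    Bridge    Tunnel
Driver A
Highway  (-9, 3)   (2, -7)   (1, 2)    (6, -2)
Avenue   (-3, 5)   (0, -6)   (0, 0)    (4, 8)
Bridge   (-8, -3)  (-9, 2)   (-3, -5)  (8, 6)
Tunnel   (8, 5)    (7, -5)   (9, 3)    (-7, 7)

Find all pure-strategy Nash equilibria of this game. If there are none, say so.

Mark each player's best response to every combination of opponents' strategies; a profile where every player is best-responding is a pure Nash equilibrium.
Driver A against Highway: payoffs -9, -3, -8, 8 → best response Tunnel.
Driver A against Avenue: payoffs 2, 0, -9, 7 → best response Tunnel.
Driver A against Bridge: payoffs 1, 0, -3, 9 → best response Tunnel.
Driver A against Tunnel: payoffs 6, 4, 8, -7 → best response Bridge.
Driver B against Highway: payoffs 3, -7, 2, -2 → best response Highway.
Driver B against Avenue: payoffs 5, -6, 0, 8 → best response Tunnel.
Driver B against Bridge: payoffs -3, 2, -5, 6 → best response Tunnel.
Driver B against Tunnel: payoffs 5, -5, 3, 7 → best response Tunnel.
Mutual best responses: (Bridge, Tunnel).

(Bridge, Tunnel)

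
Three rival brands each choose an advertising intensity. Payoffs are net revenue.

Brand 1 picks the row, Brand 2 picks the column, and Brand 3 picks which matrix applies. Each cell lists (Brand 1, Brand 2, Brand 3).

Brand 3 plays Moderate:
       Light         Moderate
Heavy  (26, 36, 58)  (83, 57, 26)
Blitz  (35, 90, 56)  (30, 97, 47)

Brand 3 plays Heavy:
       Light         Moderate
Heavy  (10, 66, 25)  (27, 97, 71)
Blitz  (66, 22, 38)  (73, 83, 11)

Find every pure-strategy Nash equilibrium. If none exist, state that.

Brand 1 against (Light, Moderate): payoffs 26, 35 → best response Blitz.
Brand 1 against (Light, Heavy): payoffs 10, 66 → best response Blitz.
Brand 1 against (Moderate, Moderate): payoffs 83, 30 → best response Heavy.
Brand 1 against (Moderate, Heavy): payoffs 27, 73 → best response Blitz.
Brand 2 against (Heavy, Moderate): payoffs 36, 57 → best response Moderate.
Brand 2 against (Heavy, Heavy): payoffs 66, 97 → best response Moderate.
Brand 2 against (Blitz, Moderate): payoffs 90, 97 → best response Moderate.
Brand 2 against (Blitz, Heavy): payoffs 22, 83 → best response Moderate.
Brand 3 against (Heavy, Light): payoffs 58, 25 → best response Moderate.
Brand 3 against (Heavy, Moderate): payoffs 26, 71 → best response Heavy.
Brand 3 against (Blitz, Light): payoffs 56, 38 → best response Moderate.
Brand 3 against (Blitz, Moderate): payoffs 47, 11 → best response Moderate.
No profile is a mutual best response for all players.

This game has no pure Nash equilibrium.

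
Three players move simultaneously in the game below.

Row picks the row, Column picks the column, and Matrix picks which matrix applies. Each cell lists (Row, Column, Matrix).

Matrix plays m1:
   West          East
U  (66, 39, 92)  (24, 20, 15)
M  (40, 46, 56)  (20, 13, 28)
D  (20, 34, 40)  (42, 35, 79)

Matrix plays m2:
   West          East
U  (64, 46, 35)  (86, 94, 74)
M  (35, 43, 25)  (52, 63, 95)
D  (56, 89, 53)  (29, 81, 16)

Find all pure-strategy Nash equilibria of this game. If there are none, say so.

(U, West, m1), (U, East, m2), (D, East, m1)

Row against (West, m1): payoffs 66, 40, 20 → best response U.
Row against (West, m2): payoffs 64, 35, 56 → best response U.
Row against (East, m1): payoffs 24, 20, 42 → best response D.
Row against (East, m2): payoffs 86, 52, 29 → best response U.
Column against (U, m1): payoffs 39, 20 → best response West.
Column against (U, m2): payoffs 46, 94 → best response East.
Column against (M, m1): payoffs 46, 13 → best response West.
Column against (M, m2): payoffs 43, 63 → best response East.
Column against (D, m1): payoffs 34, 35 → best response East.
Column against (D, m2): payoffs 89, 81 → best response West.
Matrix against (U, West): payoffs 92, 35 → best response m1.
Matrix against (U, East): payoffs 15, 74 → best response m2.
Matrix against (M, West): payoffs 56, 25 → best response m1.
Matrix against (M, East): payoffs 28, 95 → best response m2.
Matrix against (D, West): payoffs 40, 53 → best response m2.
Matrix against (D, East): payoffs 79, 16 → best response m1.
Mutual best responses: (U, West, m1); (U, East, m2); (D, East, m1).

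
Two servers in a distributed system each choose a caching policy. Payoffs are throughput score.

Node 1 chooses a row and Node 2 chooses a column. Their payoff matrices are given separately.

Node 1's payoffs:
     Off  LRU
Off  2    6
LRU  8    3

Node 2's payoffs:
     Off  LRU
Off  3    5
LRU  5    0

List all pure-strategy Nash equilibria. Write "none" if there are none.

The pure Nash equilibria are (Off, LRU) and (LRU, Off).

For each strategy profile, look for a profitable unilateral deviation.
(Off, Off): Node 1 can switch to LRU (2 → 8). Not NE.
(Off, LRU): Node 1 gets 6, best alternative 3; Node 2 gets 5, best alternative 3. No profitable deviation — NE.
(LRU, Off): Node 1 gets 8, best alternative 2; Node 2 gets 5, best alternative 0. No profitable deviation — NE.
(LRU, LRU): Node 1 can switch to Off (3 → 6). Not NE.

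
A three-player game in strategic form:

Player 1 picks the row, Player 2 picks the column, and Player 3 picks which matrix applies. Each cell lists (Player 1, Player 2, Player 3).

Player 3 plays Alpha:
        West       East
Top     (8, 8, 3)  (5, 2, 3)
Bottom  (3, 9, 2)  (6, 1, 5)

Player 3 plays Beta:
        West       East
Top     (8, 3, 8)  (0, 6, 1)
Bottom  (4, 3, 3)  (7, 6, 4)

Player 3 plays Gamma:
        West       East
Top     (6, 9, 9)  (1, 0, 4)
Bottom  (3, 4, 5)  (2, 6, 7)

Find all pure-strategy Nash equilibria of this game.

(Top, West, Gamma) and (Bottom, East, Gamma)

For each player, find the best response to each opponent profile; mutual best responses are the pure NE.
Player 1 against (West, Alpha): payoffs 8, 3 → best response Top.
Player 1 against (West, Beta): payoffs 8, 4 → best response Top.
Player 1 against (West, Gamma): payoffs 6, 3 → best response Top.
Player 1 against (East, Alpha): payoffs 5, 6 → best response Bottom.
Player 1 against (East, Beta): payoffs 0, 7 → best response Bottom.
Player 1 against (East, Gamma): payoffs 1, 2 → best response Bottom.
Player 2 against (Top, Alpha): payoffs 8, 2 → best response West.
Player 2 against (Top, Beta): payoffs 3, 6 → best response East.
Player 2 against (Top, Gamma): payoffs 9, 0 → best response West.
Player 2 against (Bottom, Alpha): payoffs 9, 1 → best response West.
Player 2 against (Bottom, Beta): payoffs 3, 6 → best response East.
Player 2 against (Bottom, Gamma): payoffs 4, 6 → best response East.
Player 3 against (Top, West): payoffs 3, 8, 9 → best response Gamma.
Player 3 against (Top, East): payoffs 3, 1, 4 → best response Gamma.
Player 3 against (Bottom, West): payoffs 2, 3, 5 → best response Gamma.
Player 3 against (Bottom, East): payoffs 5, 4, 7 → best response Gamma.
Mutual best responses: (Top, West, Gamma); (Bottom, East, Gamma).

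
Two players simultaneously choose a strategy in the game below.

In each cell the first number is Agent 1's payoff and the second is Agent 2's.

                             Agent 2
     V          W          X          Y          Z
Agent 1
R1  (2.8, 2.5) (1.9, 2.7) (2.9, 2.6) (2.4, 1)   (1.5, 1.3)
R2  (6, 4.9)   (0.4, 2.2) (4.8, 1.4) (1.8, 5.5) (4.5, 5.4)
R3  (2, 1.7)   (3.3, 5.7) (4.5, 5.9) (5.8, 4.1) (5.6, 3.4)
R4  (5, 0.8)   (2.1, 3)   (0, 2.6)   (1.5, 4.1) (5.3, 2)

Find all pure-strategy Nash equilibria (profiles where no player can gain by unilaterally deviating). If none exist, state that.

There is no pure-strategy Nash equilibrium.

(R1, V): Agent 1 can switch to R2 (2.8 → 6). Not NE.
(R1, W): Agent 1 can switch to R3 (1.9 → 3.3). Not NE.
(R1, X): Agent 1 can switch to R2 (2.9 → 4.8). Not NE.
(R1, Y): Agent 1 can switch to R3 (2.4 → 5.8). Not NE.
(R1, Z): Agent 1 can switch to R2 (1.5 → 4.5). Not NE.
(R2, V): Agent 2 can switch to Y (4.9 → 5.5). Not NE.
(R2, W): Agent 1 can switch to R1 (0.4 → 1.9). Not NE.
(R2, X): Agent 2 can switch to V (1.4 → 4.9). Not NE.
(The remaining 12 profiles each have a profitable deviation by the same check.)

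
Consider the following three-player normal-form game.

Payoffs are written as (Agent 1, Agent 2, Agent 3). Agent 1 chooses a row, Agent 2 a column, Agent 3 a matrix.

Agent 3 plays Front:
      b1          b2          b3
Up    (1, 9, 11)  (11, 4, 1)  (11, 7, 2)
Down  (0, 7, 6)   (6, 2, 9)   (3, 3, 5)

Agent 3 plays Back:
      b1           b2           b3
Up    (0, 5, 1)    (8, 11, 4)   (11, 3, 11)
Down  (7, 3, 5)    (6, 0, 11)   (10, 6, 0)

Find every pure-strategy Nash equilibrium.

The pure Nash equilibria are (Up, b1, Front), (Up, b2, Back).

For each player, find the best response to each opponent profile; mutual best responses are the pure NE.
Agent 1 against (b1, Front): payoffs 1, 0 → best response Up.
Agent 1 against (b1, Back): payoffs 0, 7 → best response Down.
Agent 1 against (b2, Front): payoffs 11, 6 → best response Up.
Agent 1 against (b2, Back): payoffs 8, 6 → best response Up.
Agent 1 against (b3, Front): payoffs 11, 3 → best response Up.
Agent 1 against (b3, Back): payoffs 11, 10 → best response Up.
Agent 2 against (Up, Front): payoffs 9, 4, 7 → best response b1.
Agent 2 against (Up, Back): payoffs 5, 11, 3 → best response b2.
Agent 2 against (Down, Front): payoffs 7, 2, 3 → best response b1.
Agent 2 against (Down, Back): payoffs 3, 0, 6 → best response b3.
Agent 3 against (Up, b1): payoffs 11, 1 → best response Front.
Agent 3 against (Up, b2): payoffs 1, 4 → best response Back.
Agent 3 against (Up, b3): payoffs 2, 11 → best response Back.
Agent 3 against (Down, b1): payoffs 6, 5 → best response Front.
Agent 3 against (Down, b2): payoffs 9, 11 → best response Back.
Agent 3 against (Down, b3): payoffs 5, 0 → best response Front.
Mutual best responses: (Up, b1, Front); (Up, b2, Back).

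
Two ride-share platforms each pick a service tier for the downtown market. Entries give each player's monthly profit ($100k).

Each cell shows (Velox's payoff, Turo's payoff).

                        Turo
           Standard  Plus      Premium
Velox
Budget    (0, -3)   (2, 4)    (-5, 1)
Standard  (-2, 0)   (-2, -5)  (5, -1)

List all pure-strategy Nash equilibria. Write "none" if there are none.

Pure NE: (Budget, Plus)

Check each profile: it is a Nash equilibrium iff no player can strictly gain by switching unilaterally.
(Budget, Standard): Turo can switch to Plus (-3 → 4). Not NE.
(Budget, Plus): Velox gets 2, best alternative -2; Turo gets 4, best alternative 1. No profitable deviation — NE.
(Budget, Premium): Velox can switch to Standard (-5 → 5). Not NE.
(Standard, Standard): Velox can switch to Budget (-2 → 0). Not NE.
(Standard, Plus): Velox can switch to Budget (-2 → 2). Not NE.
(Standard, Premium): Turo can switch to Standard (-1 → 0). Not NE.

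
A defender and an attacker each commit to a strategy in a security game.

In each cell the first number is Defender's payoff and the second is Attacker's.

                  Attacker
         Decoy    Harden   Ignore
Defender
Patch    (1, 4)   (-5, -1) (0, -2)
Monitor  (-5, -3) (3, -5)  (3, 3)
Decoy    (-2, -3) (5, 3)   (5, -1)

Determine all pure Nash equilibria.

The pure Nash equilibria are (Patch, Decoy) and (Decoy, Harden).

Defender against Decoy: payoffs 1, -5, -2 → best response Patch.
Defender against Harden: payoffs -5, 3, 5 → best response Decoy.
Defender against Ignore: payoffs 0, 3, 5 → best response Decoy.
Attacker against Patch: payoffs 4, -1, -2 → best response Decoy.
Attacker against Monitor: payoffs -3, -5, 3 → best response Ignore.
Attacker against Decoy: payoffs -3, 3, -1 → best response Harden.
Mutual best responses: (Patch, Decoy); (Decoy, Harden).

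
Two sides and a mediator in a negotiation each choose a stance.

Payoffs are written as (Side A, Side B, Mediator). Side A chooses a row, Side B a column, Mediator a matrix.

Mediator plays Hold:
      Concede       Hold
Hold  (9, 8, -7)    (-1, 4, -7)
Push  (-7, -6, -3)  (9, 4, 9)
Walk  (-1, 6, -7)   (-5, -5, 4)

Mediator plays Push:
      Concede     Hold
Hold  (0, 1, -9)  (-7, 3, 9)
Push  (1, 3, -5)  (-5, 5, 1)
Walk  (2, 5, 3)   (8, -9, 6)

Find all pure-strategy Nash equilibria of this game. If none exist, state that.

Pure-strategy Nash equilibria: (Hold, Concede, Hold); (Push, Hold, Hold); (Walk, Concede, Push)

(Hold, Concede, Hold): Side A gets 9, best alternative -1; Side B gets 8, best alternative 4; Mediator gets -7, best alternative -9. No profitable deviation — NE.
(Hold, Concede, Push): Side A can switch to Push (0 → 1). Not NE.
(Hold, Hold, Hold): Side A can switch to Push (-1 → 9). Not NE.
(Hold, Hold, Push): Side A can switch to Push (-7 → -5). Not NE.
(Push, Concede, Hold): Side A can switch to Hold (-7 → 9). Not NE.
(Push, Concede, Push): Side A can switch to Walk (1 → 2). Not NE.
(Push, Hold, Hold): Side A gets 9, best alternative -1; Side B gets 4, best alternative -6; Mediator gets 9, best alternative 1. No profitable deviation — NE.
(Push, Hold, Push): Side A can switch to Walk (-5 → 8). Not NE.
(Walk, Concede, Hold): Side A can switch to Hold (-1 → 9). Not NE.
(Walk, Concede, Push): Side A gets 2, best alternative 1; Side B gets 5, best alternative -9; Mediator gets 3, best alternative -7. No profitable deviation — NE.
(Walk, Hold, Hold): Side A can switch to Hold (-5 → -1). Not NE.
(The remaining 1 profile has a profitable deviation by the same check.)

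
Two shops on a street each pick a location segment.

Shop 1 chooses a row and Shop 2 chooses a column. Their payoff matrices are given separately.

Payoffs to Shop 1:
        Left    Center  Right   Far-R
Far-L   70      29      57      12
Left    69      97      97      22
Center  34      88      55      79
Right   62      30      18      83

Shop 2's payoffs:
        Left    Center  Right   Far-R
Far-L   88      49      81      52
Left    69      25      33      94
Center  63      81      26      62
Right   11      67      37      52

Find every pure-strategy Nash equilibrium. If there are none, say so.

Pure NE: (Far-L, Left)

(Far-L, Left): Shop 1 gets 70, best alternative 69; Shop 2 gets 88, best alternative 81. No profitable deviation — NE.
(Far-L, Center): Shop 1 can switch to Left (29 → 97). Not NE.
(Far-L, Right): Shop 1 can switch to Left (57 → 97). Not NE.
(Far-L, Far-R): Shop 1 can switch to Left (12 → 22). Not NE.
(Left, Left): Shop 1 can switch to Far-L (69 → 70). Not NE.
(Left, Center): Shop 2 can switch to Left (25 → 69). Not NE.
(Left, Right): Shop 2 can switch to Left (33 → 69). Not NE.
(The remaining 9 profiles each have a profitable deviation by the same check.)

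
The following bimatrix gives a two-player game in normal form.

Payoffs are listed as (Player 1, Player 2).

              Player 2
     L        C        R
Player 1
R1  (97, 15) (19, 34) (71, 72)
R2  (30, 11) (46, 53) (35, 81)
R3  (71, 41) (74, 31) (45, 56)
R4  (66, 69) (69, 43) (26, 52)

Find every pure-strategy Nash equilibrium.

Check each profile: it is a Nash equilibrium iff no player can strictly gain by switching unilaterally.
(R1, L): Player 2 can switch to C (15 → 34). Not NE.
(R1, C): Player 1 can switch to R2 (19 → 46). Not NE.
(R1, R): Player 1 gets 71, best alternative 45; Player 2 gets 72, best alternative 34. No profitable deviation — NE.
(R2, L): Player 1 can switch to R1 (30 → 97). Not NE.
(R2, C): Player 1 can switch to R3 (46 → 74). Not NE.
(R2, R): Player 1 can switch to R1 (35 → 71). Not NE.
(R3, L): Player 1 can switch to R1 (71 → 97). Not NE.
(The remaining 5 profiles each have a profitable deviation by the same check.)

The unique pure-strategy Nash equilibrium is (R1, R).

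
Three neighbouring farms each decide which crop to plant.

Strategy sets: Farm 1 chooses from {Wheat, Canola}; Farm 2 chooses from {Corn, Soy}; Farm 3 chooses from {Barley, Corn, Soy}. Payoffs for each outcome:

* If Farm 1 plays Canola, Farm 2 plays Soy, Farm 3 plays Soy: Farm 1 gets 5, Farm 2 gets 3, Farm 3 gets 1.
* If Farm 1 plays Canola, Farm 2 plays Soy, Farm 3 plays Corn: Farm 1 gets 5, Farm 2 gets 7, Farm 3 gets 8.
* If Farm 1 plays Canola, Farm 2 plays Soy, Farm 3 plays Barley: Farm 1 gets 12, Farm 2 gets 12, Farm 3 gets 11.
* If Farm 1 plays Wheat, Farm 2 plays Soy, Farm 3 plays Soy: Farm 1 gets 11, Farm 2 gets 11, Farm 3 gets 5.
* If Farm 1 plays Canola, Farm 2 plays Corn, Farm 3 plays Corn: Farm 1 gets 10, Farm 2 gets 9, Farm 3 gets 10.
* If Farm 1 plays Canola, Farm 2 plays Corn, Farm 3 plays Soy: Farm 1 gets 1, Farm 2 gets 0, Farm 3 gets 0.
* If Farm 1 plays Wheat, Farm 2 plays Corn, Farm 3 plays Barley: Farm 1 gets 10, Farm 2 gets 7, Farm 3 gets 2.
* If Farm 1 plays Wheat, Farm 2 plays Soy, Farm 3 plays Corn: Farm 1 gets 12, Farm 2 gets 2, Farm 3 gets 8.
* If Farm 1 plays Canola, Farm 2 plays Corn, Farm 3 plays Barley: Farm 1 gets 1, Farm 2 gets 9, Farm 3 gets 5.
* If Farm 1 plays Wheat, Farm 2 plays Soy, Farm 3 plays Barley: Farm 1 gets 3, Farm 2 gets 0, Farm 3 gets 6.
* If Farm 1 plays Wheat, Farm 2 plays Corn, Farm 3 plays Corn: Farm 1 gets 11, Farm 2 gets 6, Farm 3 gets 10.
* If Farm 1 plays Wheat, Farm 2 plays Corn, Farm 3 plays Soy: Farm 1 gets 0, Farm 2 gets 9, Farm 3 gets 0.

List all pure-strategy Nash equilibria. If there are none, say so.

(Wheat, Corn, Barley): Farm 3 can switch to Corn (2 → 10). Not NE.
(Wheat, Corn, Corn): Farm 1 gets 11, best alternative 10; Farm 2 gets 6, best alternative 2; Farm 3 gets 10, best alternative 2. No profitable deviation — NE.
(Wheat, Corn, Soy): Farm 1 can switch to Canola (0 → 1). Not NE.
(Wheat, Soy, Barley): Farm 1 can switch to Canola (3 → 12). Not NE.
(Wheat, Soy, Corn): Farm 2 can switch to Corn (2 → 6). Not NE.
(Wheat, Soy, Soy): Farm 3 can switch to Barley (5 → 6). Not NE.
(Canola, Corn, Barley): Farm 1 can switch to Wheat (1 → 10). Not NE.
(Canola, Soy, Barley): Farm 1 gets 12, best alternative 3; Farm 2 gets 12, best alternative 9; Farm 3 gets 11, best alternative 8. No profitable deviation — NE.
(The remaining 4 profiles each have a profitable deviation by the same check.)

The pure Nash equilibria are (Wheat, Corn, Corn); (Canola, Soy, Barley).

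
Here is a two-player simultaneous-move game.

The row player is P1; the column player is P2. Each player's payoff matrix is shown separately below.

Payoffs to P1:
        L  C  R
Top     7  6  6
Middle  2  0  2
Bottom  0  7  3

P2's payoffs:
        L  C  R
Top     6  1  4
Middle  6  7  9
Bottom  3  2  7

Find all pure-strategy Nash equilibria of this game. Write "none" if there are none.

The unique pure-strategy Nash equilibrium is (Top, L).

Check each profile: it is a Nash equilibrium iff no player can strictly gain by switching unilaterally.
(Top, L): P1 gets 7, best alternative 2; P2 gets 6, best alternative 4. No profitable deviation — NE.
(Top, C): P1 can switch to Bottom (6 → 7). Not NE.
(Top, R): P2 can switch to L (4 → 6). Not NE.
(Middle, L): P1 can switch to Top (2 → 7). Not NE.
(Middle, C): P1 can switch to Top (0 → 6). Not NE.
(Middle, R): P1 can switch to Top (2 → 6). Not NE.
(Bottom, L): P1 can switch to Top (0 → 7). Not NE.
(The remaining 2 profiles each have a profitable deviation by the same check.)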